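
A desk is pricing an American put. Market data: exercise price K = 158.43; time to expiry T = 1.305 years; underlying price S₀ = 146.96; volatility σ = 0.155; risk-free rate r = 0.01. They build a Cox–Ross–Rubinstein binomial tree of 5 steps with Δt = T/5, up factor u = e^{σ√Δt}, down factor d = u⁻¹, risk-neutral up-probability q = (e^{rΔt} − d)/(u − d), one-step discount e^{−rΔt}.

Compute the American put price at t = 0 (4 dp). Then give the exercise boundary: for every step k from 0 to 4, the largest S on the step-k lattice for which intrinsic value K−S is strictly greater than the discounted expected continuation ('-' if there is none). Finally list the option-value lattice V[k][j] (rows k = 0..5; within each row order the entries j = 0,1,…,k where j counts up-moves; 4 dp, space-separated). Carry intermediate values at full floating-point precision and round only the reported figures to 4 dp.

params: Δt=0.26100 u=1.08241 d=0.92387 q=0.49670 e^(-rΔt)=0.99739
t_5 payoffs: 59.5183 42.5447 22.6584 0.0000 0.0000 0.0000
t_4: node(4,0) S=107.0626 payoff=51.3674 vs cont=50.9544 → 51.3674 [stop]  node(4,1) S=125.4349 payoff=32.9951 vs cont=32.5821 → 32.9951 [stop]  node(4,2) S=146.9600 payoff=11.4700 vs cont=11.3743 → 11.4700 [stop]  node(4,3) S=172.1788 payoff=0.0000 vs cont=0.0000 → 0.0000 [wait]  node(4,4) S=201.7253 payoff=0.0000 vs cont=0.0000 → 0.0000 [wait]  ⇒ S*(4)=146.9600
t_3: node(3,0) S=115.8853 payoff=42.5447 vs cont=42.1318 → 42.5447 [stop]  node(3,1) S=135.7716 payoff=22.6584 vs cont=22.2455 → 22.6584 [stop]  node(3,2) S=159.0704 payoff=0.0000 vs cont=5.7578 → 5.7578 [wait]  node(3,3) S=186.3675 payoff=0.0000 vs cont=0.0000 → 0.0000 [wait]  ⇒ S*(3)=135.7716
t_2: node(2,0) S=125.4349 payoff=32.9951 vs cont=32.5821 → 32.9951 [stop]  node(2,1) S=146.9600 payoff=11.4700 vs cont=14.2268 → 14.2268 [wait]  node(2,2) S=172.1788 payoff=0.0000 vs cont=2.8904 → 2.8904 [wait]  ⇒ S*(2)=125.4349
t_1: node(1,0) S=135.7716 payoff=22.6584 vs cont=23.6112 → 23.6112 [wait]  node(1,1) S=159.0704 payoff=0.0000 vs cont=8.5736 → 8.5736 [wait]  ⇒ S*(1)=-
t_0: node(0,0) S=146.9600 payoff=11.4700 vs cont=16.1000 → 16.1000 [wait]  ⇒ S*(0)=-

price = 16.1000
boundary = - - 125.4349 135.7716 146.9600
tree:
16.1000
23.6112 8.5736
32.9951 14.2268 2.8904
42.5447 22.6584 5.7578 0.0000
51.3674 32.9951 11.4700 0.0000 0.0000
59.5183 42.5447 22.6584 0.0000 0.0000 0.0000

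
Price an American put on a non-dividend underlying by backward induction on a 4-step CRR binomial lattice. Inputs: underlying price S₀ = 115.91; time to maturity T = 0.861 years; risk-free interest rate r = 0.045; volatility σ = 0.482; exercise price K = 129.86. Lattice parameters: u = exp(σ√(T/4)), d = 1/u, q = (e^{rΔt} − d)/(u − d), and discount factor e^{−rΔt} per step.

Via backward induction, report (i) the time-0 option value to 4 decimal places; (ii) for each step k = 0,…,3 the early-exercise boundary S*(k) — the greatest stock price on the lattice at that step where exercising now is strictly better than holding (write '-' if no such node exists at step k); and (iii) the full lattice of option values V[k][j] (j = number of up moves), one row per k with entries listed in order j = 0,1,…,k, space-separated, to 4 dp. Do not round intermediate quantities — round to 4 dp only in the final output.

Δt=0.21525  u=1.25060  d=0.79962  q=0.46591  discount=0.99036
step 4 (expiry): payoffs max(K−S,0) = 82.4744 55.7489 13.9500 0.0000 0.0000
step 3: (k=3,j=0): S=59.2604, (K−S)⁺=70.5996, hold=69.3478 ⇒ V=70.5996 exercise | (k=3,j=1): S=92.6834, (K−S)⁺=37.1766, hold=35.9248 ⇒ V=37.1766 exercise | (k=3,j=2): S=144.9571, (K−S)⁺=0.0000, hold=7.3788 ⇒ V=7.3788 continue | (k=3,j=3): S=226.7133, (K−S)⁺=0.0000, hold=0.0000 ⇒ V=0.0000 continue  boundary S*=92.6834
step 2: (k=2,j=0): S=74.1111, (K−S)⁺=55.7489, hold=54.4971 ⇒ V=55.7489 exercise | (k=2,j=1): S=115.9100, (K−S)⁺=13.9500, hold=23.0690 ⇒ V=23.0690 continue | (k=2,j=2): S=181.2835, (K−S)⁺=0.0000, hold=3.9029 ⇒ V=3.9029 continue  boundary S*=74.1111
step 1: (k=1,j=0): S=92.6834, (K−S)⁺=37.1766, hold=40.1324 ⇒ V=40.1324 continue | (k=1,j=1): S=144.9571, (K−S)⁺=0.0000, hold=14.0031 ⇒ V=14.0031 continue  boundary S*=-
step 0: (k=0,j=0): S=115.9100, (K−S)⁺=13.9500, hold=27.6890 ⇒ V=27.6890 continue  boundary S*=-

price = 27.6890
boundary = - - 74.1111 92.6834
tree:
27.6890
40.1324 14.0031
55.7489 23.0690 3.9029
70.5996 37.1766 7.3788 0.0000
82.4744 55.7489 13.9500 0.0000 0.0000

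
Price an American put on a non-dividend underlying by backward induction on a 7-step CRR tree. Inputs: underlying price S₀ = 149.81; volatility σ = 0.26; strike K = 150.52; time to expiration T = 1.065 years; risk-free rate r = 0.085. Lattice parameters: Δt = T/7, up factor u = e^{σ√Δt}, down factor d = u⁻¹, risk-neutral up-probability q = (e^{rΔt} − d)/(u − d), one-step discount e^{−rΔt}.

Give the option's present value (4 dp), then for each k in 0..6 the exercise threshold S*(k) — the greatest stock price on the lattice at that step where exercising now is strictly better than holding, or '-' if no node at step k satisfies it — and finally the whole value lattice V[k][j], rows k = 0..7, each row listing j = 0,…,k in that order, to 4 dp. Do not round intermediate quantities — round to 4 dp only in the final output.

price = 11.7695
boundary = - - 122.3076 110.5121 122.3076 110.5121 122.3076
tree:
11.7695
18.5399 6.2570
28.2124 10.7060 2.5989
40.0079 17.7348 4.9466 0.6516
50.6658 28.2124 9.1922 1.4310 0.0000
60.2959 40.0079 16.5168 3.1428 0.0000 0.0000
68.9973 50.6658 28.2124 6.9020 0.0000 0.0000 0.0000
76.8594 60.2959 40.0079 15.1579 0.0000 0.0000 0.0000 0.0000

params: Δt=0.15214 u=1.10674 d=0.90356 q=0.53873 e^(-rΔt)=0.98715
t_7 payoffs: 76.8594 60.2959 40.0079 15.1579 0.0000 0.0000 0.0000 0.0000
t_6: node(6,0) S=81.5227 payoff=68.9973 vs cont=67.0632 → 68.9973 [stop]  node(6,1) S=99.8542 payoff=50.6658 vs cont=48.7318 → 50.6658 [stop]  node(6,2) S=122.3076 payoff=28.2124 vs cont=26.2784 → 28.2124 [stop]  node(6,3) S=149.8100 payoff=0.7100 vs cont=6.9020 → 6.9020 [wait]  node(6,4) S=183.4966 payoff=0.0000 vs cont=0.0000 → 0.0000 [wait]  node(6,5) S=224.7582 payoff=0.0000 vs cont=0.0000 → 0.0000 [wait]  node(6,6) S=275.2978 payoff=0.0000 vs cont=0.0000 → 0.0000 [wait]  ⇒ S*(6)=122.3076
t_5: node(5,0) S=90.2241 payoff=60.2959 vs cont=58.3619 → 60.2959 [stop]  node(5,1) S=110.5121 payoff=40.0079 vs cont=38.0739 → 40.0079 [stop]  node(5,2) S=135.3621 payoff=15.1579 vs cont=16.5168 → 16.5168 [wait]  node(5,3) S=165.8000 payoff=0.0000 vs cont=3.1428 → 3.1428 [wait]  node(5,4) S=203.0822 payoff=0.0000 vs cont=0.0000 → 0.0000 [wait]  node(5,5) S=248.7477 payoff=0.0000 vs cont=0.0000 → 0.0000 [wait]  ⇒ S*(5)=110.5121
t_4: node(4,0) S=99.8542 payoff=50.6658 vs cont=48.7318 → 50.6658 [stop]  node(4,1) S=122.3076 payoff=28.2124 vs cont=27.0011 → 28.2124 [stop]  node(4,2) S=149.8100 payoff=0.7100 vs cont=9.1922 → 9.1922 [wait]  node(4,3) S=183.4966 payoff=0.0000 vs cont=1.4310 → 1.4310 [wait]  node(4,4) S=224.7582 payoff=0.0000 vs cont=0.0000 → 0.0000 [wait]  ⇒ S*(4)=122.3076
t_3: node(3,0) S=110.5121 payoff=40.0079 vs cont=38.0739 → 40.0079 [stop]  node(3,1) S=135.3621 payoff=15.1579 vs cont=17.7348 → 17.7348 [wait]  node(3,2) S=165.8000 payoff=0.0000 vs cont=4.9466 → 4.9466 [wait]  node(3,3) S=203.0822 payoff=0.0000 vs cont=0.6516 → 0.6516 [wait]  ⇒ S*(3)=110.5121
t_2: node(2,0) S=122.3076 payoff=28.2124 vs cont=27.6488 → 28.2124 [stop]  node(2,1) S=149.8100 payoff=0.7100 vs cont=10.7060 → 10.7060 [wait]  node(2,2) S=183.4966 payoff=0.0000 vs cont=2.5989 → 2.5989 [wait]  ⇒ S*(2)=122.3076
t_1: node(1,0) S=135.3621 payoff=15.1579 vs cont=18.5399 → 18.5399 [wait]  node(1,1) S=165.8000 payoff=0.0000 vs cont=6.2570 → 6.2570 [wait]  ⇒ S*(1)=-
t_0: node(0,0) S=149.8100 payoff=0.7100 vs cont=11.7695 → 11.7695 [wait]  ⇒ S*(0)=-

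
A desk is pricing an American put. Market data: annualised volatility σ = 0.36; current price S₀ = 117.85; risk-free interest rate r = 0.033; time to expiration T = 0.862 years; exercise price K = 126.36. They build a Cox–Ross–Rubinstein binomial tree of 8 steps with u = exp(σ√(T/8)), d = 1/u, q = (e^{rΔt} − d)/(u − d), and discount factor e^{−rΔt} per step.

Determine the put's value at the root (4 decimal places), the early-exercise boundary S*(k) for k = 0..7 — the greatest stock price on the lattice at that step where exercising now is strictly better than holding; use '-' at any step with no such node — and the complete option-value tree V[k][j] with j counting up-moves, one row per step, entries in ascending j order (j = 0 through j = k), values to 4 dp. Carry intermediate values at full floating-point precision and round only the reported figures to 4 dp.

price = 19.4239
boundary = - - - 82.6735 73.4591 82.6735 93.0438 104.7149
tree:
19.4239
26.2808 12.3007
34.4718 17.7943 6.5699
43.6865 24.9606 10.3313 2.6324
52.9009 33.7501 15.8303 4.5802 0.5878
61.0884 43.6865 23.4690 7.8525 1.1465 0.0000
68.3633 52.9009 33.3162 13.2069 2.2365 0.0000 0.0000
74.8274 61.0884 43.6865 21.6451 4.3626 0.0000 0.0000 0.0000
80.5710 68.3633 52.9009 33.3162 8.5100 0.0000 0.0000 0.0000 0.0000

params: Δt=0.10775 u=1.12544 d=0.88854 q=0.48553 e^(-rΔt)=0.99645
t_8 payoffs: 80.5710 68.3633 52.9009 33.3162 8.5100 0.0000 0.0000 0.0000 0.0000
t_7: node(7,0) S=51.5326 payoff=74.8274 vs cont=74.3789 → 74.8274 [stop]  node(7,1) S=65.2716 payoff=61.0884 vs cont=60.6399 → 61.0884 [stop]  node(7,2) S=82.6735 payoff=43.6865 vs cont=43.2380 → 43.6865 [stop]  node(7,3) S=104.7149 payoff=21.6451 vs cont=21.1966 → 21.6451 [stop]  node(7,4) S=132.6327 payoff=0.0000 vs cont=4.3626 → 4.3626 [wait]  node(7,5) S=167.9936 payoff=0.0000 vs cont=0.0000 → 0.0000 [wait]  node(7,6) S=212.7820 payoff=0.0000 vs cont=0.0000 → 0.0000 [wait]  node(7,7) S=269.5112 payoff=0.0000 vs cont=0.0000 → 0.0000 [wait]  ⇒ S*(7)=104.7149
t_6: node(6,0) S=57.9967 payoff=68.3633 vs cont=67.9148 → 68.3633 [stop]  node(6,1) S=73.4591 payoff=52.9009 vs cont=52.4524 → 52.9009 [stop]  node(6,2) S=93.0438 payoff=33.3162 vs cont=32.8677 → 33.3162 [stop]  node(6,3) S=117.8500 payoff=8.5100 vs cont=13.2069 → 13.2069 [wait]  node(6,4) S=149.2697 payoff=0.0000 vs cont=2.2365 → 2.2365 [wait]  node(6,5) S=189.0661 payoff=0.0000 vs cont=0.0000 → 0.0000 [wait]  node(6,6) S=239.4726 payoff=0.0000 vs cont=0.0000 → 0.0000 [wait]  ⇒ S*(6)=93.0438
t_5: node(5,0) S=65.2716 payoff=61.0884 vs cont=60.6399 → 61.0884 [stop]  node(5,1) S=82.6735 payoff=43.6865 vs cont=43.2380 → 43.6865 [stop]  node(5,2) S=104.7149 payoff=21.6451 vs cont=23.4690 → 23.4690 [wait]  node(5,3) S=132.6327 payoff=0.0000 vs cont=7.8525 → 7.8525 [wait]  node(5,4) S=167.9936 payoff=0.0000 vs cont=1.1465 → 1.1465 [wait]  node(5,5) S=212.7820 payoff=0.0000 vs cont=0.0000 → 0.0000 [wait]  ⇒ S*(5)=82.6735
t_4: node(4,0) S=73.4591 payoff=52.9009 vs cont=52.4524 → 52.9009 [stop]  node(4,1) S=93.0438 payoff=33.3162 vs cont=33.7501 → 33.7501 [wait]  node(4,2) S=117.8500 payoff=8.5100 vs cont=15.8303 → 15.8303 [wait]  node(4,3) S=149.2697 payoff=0.0000 vs cont=4.5802 → 4.5802 [wait]  node(4,4) S=189.0661 payoff=0.0000 vs cont=0.5878 → 0.5878 [wait]  ⇒ S*(4)=73.4591
t_3: node(3,0) S=82.6735 payoff=43.6865 vs cont=43.4479 → 43.6865 [stop]  node(3,1) S=104.7149 payoff=21.6451 vs cont=24.9606 → 24.9606 [wait]  node(3,2) S=132.6327 payoff=0.0000 vs cont=10.3313 → 10.3313 [wait]  node(3,3) S=167.9936 payoff=0.0000 vs cont=2.6324 → 2.6324 [wait]  ⇒ S*(3)=82.6735
t_2: node(2,0) S=93.0438 payoff=33.3162 vs cont=34.4718 → 34.4718 [wait]  node(2,1) S=117.8500 payoff=8.5100 vs cont=17.7943 → 17.7943 [wait]  node(2,2) S=149.2697 payoff=0.0000 vs cont=6.5699 → 6.5699 [wait]  ⇒ S*(2)=-
t_1: node(1,0) S=104.7149 payoff=21.6451 vs cont=26.2808 → 26.2808 [wait]  node(1,1) S=132.6327 payoff=0.0000 vs cont=12.3007 → 12.3007 [wait]  ⇒ S*(1)=-
t_0: node(0,0) S=117.8500 payoff=8.5100 vs cont=19.4239 → 19.4239 [wait]  ⇒ S*(0)=-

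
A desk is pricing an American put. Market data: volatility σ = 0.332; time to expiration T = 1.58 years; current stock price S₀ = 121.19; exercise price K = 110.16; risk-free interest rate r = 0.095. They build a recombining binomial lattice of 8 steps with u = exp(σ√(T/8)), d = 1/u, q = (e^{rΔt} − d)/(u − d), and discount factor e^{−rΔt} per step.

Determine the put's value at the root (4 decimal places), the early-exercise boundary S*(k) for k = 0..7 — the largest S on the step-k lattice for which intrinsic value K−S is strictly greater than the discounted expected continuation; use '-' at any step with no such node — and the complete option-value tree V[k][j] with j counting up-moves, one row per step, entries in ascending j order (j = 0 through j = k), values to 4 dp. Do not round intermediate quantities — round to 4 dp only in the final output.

Δt=0.19750  u=1.15898  d=0.86282  q=0.52713  discount=0.98141
step 8 (expiry): payoffs max(K−S,0) = 72.9340 60.1564 42.9929 19.9382 0.0000 0.0000 0.0000 0.0000 0.0000
step 7: (k=7,j=0): S=43.1443, (K−S)⁺=67.0157, hold=64.9680 ⇒ V=67.0157 exercise | (k=7,j=1): S=57.9534, (K−S)⁺=52.2066, hold=50.1590 ⇒ V=52.2066 exercise | (k=7,j=2): S=77.8456, (K−S)⁺=32.3144, hold=30.2668 ⇒ V=32.3144 exercise | (k=7,j=3): S=104.5657, (K−S)⁺=5.5943, hold=9.2529 ⇒ V=9.2529 continue | (k=7,j=4): S=140.4573, (K−S)⁺=0.0000, hold=0.0000 ⇒ V=0.0000 continue | (k=7,j=5): S=188.6685, (K−S)⁺=0.0000, hold=0.0000 ⇒ V=0.0000 continue | (k=7,j=6): S=253.4280, (K−S)⁺=0.0000, hold=0.0000 ⇒ V=0.0000 continue | (k=7,j=7): S=340.4158, (K−S)⁺=0.0000, hold=0.0000 ⇒ V=0.0000 continue  boundary S*=77.8456
step 6: (k=6,j=0): S=50.0036, (K−S)⁺=60.1564, hold=58.1088 ⇒ V=60.1564 exercise | (k=6,j=1): S=67.1671, (K−S)⁺=42.9929, hold=40.9453 ⇒ V=42.9929 exercise | (k=6,j=2): S=90.2218, (K−S)⁺=19.9382, hold=19.7833 ⇒ V=19.9382 exercise | (k=6,j=3): S=121.1900, (K−S)⁺=0.0000, hold=4.2941 ⇒ V=4.2941 continue | (k=6,j=4): S=162.7878, (K−S)⁺=0.0000, hold=0.0000 ⇒ V=0.0000 continue | (k=6,j=5): S=218.6639, (K−S)⁺=0.0000, hold=0.0000 ⇒ V=0.0000 continue | (k=6,j=6): S=293.7191, (K−S)⁺=0.0000, hold=0.0000 ⇒ V=0.0000 continue  boundary S*=90.2218
step 5: (k=5,j=0): S=57.9534, (K−S)⁺=52.2066, hold=50.1590 ⇒ V=52.2066 exercise | (k=5,j=1): S=77.8456, (K−S)⁺=32.3144, hold=30.2668 ⇒ V=32.3144 exercise | (k=5,j=2): S=104.5657, (K−S)⁺=5.5943, hold=11.4743 ⇒ V=11.4743 continue | (k=5,j=3): S=140.4573, (K−S)⁺=0.0000, hold=1.9928 ⇒ V=1.9928 continue | (k=5,j=4): S=188.6685, (K−S)⁺=0.0000, hold=0.0000 ⇒ V=0.0000 continue | (k=5,j=5): S=253.4280, (K−S)⁺=0.0000, hold=0.0000 ⇒ V=0.0000 continue  boundary S*=77.8456
step 4: (k=4,j=0): S=67.1671, (K−S)⁺=42.9929, hold=40.9453 ⇒ V=42.9929 exercise | (k=4,j=1): S=90.2218, (K−S)⁺=19.9382, hold=20.9325 ⇒ V=20.9325 continue | (k=4,j=2): S=121.1900, (K−S)⁺=0.0000, hold=6.3559 ⇒ V=6.3559 continue | (k=4,j=3): S=162.7878, (K−S)⁺=0.0000, hold=0.9248 ⇒ V=0.9248 continue | (k=4,j=4): S=218.6639, (K−S)⁺=0.0000, hold=0.0000 ⇒ V=0.0000 continue  boundary S*=67.1671
step 3: (k=3,j=0): S=77.8456, (K−S)⁺=32.3144, hold=30.7812 ⇒ V=32.3144 exercise | (k=3,j=1): S=104.5657, (K−S)⁺=5.5943, hold=13.0025 ⇒ V=13.0025 continue | (k=3,j=2): S=140.4573, (K−S)⁺=0.0000, hold=3.4281 ⇒ V=3.4281 continue | (k=3,j=3): S=188.6685, (K−S)⁺=0.0000, hold=0.4292 ⇒ V=0.4292 continue  boundary S*=77.8456
step 2: (k=2,j=0): S=90.2218, (K−S)⁺=19.9382, hold=21.7230 ⇒ V=21.7230 continue | (k=2,j=1): S=121.1900, (K−S)⁺=0.0000, hold=7.8076 ⇒ V=7.8076 continue | (k=2,j=2): S=162.7878, (K−S)⁺=0.0000, hold=1.8129 ⇒ V=1.8129 continue  boundary S*=-
step 1: (k=1,j=0): S=104.5657, (K−S)⁺=5.5943, hold=14.1204 ⇒ V=14.1204 continue | (k=1,j=1): S=140.4573, (K−S)⁺=0.0000, hold=4.5613 ⇒ V=4.5613 continue  boundary S*=-
step 0: (k=0,j=0): S=121.1900, (K−S)⁺=0.0000, hold=8.9127 ⇒ V=8.9127 continue  boundary S*=-

price = 8.9127
boundary = - - - 77.8456 67.1671 77.8456 90.2218 77.8456
tree:
8.9127
14.1204 4.5613
21.7230 7.8076 1.8129
32.3144 13.0025 3.4281 0.4292
42.9929 20.9325 6.3559 0.9248 0.0000
52.2066 32.3144 11.4743 1.9928 0.0000 0.0000
60.1564 42.9929 19.9382 4.2941 0.0000 0.0000 0.0000
67.0157 52.2066 32.3144 9.2529 0.0000 0.0000 0.0000 0.0000
72.9340 60.1564 42.9929 19.9382 0.0000 0.0000 0.0000 0.0000 0.0000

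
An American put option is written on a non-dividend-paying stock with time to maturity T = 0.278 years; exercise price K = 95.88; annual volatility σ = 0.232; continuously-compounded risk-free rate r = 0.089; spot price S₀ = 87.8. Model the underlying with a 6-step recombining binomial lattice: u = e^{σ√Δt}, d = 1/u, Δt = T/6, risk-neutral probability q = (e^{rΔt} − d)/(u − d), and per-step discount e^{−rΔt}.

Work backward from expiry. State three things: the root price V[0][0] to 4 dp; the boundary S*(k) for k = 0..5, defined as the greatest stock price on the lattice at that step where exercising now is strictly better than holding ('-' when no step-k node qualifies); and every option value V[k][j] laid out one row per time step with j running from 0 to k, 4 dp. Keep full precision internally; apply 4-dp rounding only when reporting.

Δt=0.04633  u=1.05121  d=0.95129  q=0.52887  discount=0.99588
step 6 (expiry): payoffs max(K−S,0) = 30.8121 23.9777 16.4255 8.0800 0.0000 0.0000 0.0000
step 5: (k=5,j=0): S=68.3998, (K−S)⁺=27.4802, hold=27.0857 ⇒ V=27.4802 exercise | (k=5,j=1): S=75.5841, (K−S)⁺=20.2959, hold=19.9013 ⇒ V=20.2959 exercise | (k=5,j=2): S=83.5231, (K−S)⁺=12.3569, hold=11.9623 ⇒ V=12.3569 exercise | (k=5,j=3): S=92.2959, (K−S)⁺=3.5841, hold=3.7910 ⇒ V=3.7910 continue | (k=5,j=4): S=101.9902, (K−S)⁺=0.0000, hold=0.0000 ⇒ V=0.0000 continue | (k=5,j=5): S=112.7027, (K−S)⁺=0.0000, hold=0.0000 ⇒ V=0.0000 continue  boundary S*=83.5231
step 4: (k=4,j=0): S=71.9023, (K−S)⁺=23.9777, hold=23.5832 ⇒ V=23.9777 exercise | (k=4,j=1): S=79.4545, (K−S)⁺=16.4255, hold=16.0309 ⇒ V=16.4255 exercise | (k=4,j=2): S=87.8000, (K−S)⁺=8.0800, hold=7.7944 ⇒ V=8.0800 exercise | (k=4,j=3): S=97.0221, (K−S)⁺=0.0000, hold=1.7787 ⇒ V=1.7787 continue | (k=4,j=4): S=107.2127, (K−S)⁺=0.0000, hold=0.0000 ⇒ V=0.0000 continue  boundary S*=87.8000
step 3: (k=3,j=0): S=75.5841, (K−S)⁺=20.2959, hold=19.9013 ⇒ V=20.2959 exercise | (k=3,j=1): S=83.5231, (K−S)⁺=12.3569, hold=11.9623 ⇒ V=12.3569 exercise | (k=3,j=2): S=92.2959, (K−S)⁺=3.5841, hold=4.7279 ⇒ V=4.7279 continue | (k=3,j=3): S=101.9902, (K−S)⁺=0.0000, hold=0.8345 ⇒ V=0.8345 continue  boundary S*=83.5231
step 2: (k=2,j=0): S=79.4545, (K−S)⁺=16.4255, hold=16.0309 ⇒ V=16.4255 exercise | (k=2,j=1): S=87.8000, (K−S)⁺=8.0800, hold=8.2879 ⇒ V=8.2879 continue | (k=2,j=2): S=97.0221, (K−S)⁺=0.0000, hold=2.6578 ⇒ V=2.6578 continue  boundary S*=79.4545
step 1: (k=1,j=0): S=83.5231, (K−S)⁺=12.3569, hold=12.0718 ⇒ V=12.3569 exercise | (k=1,j=1): S=92.2959, (K−S)⁺=3.5841, hold=5.2884 ⇒ V=5.2884 continue  boundary S*=83.5231
step 0: (k=0,j=0): S=87.8000, (K−S)⁺=8.0800, hold=8.5831 ⇒ V=8.5831 continue  boundary S*=-

price = 8.5831
boundary = - 83.5231 79.4545 83.5231 87.8000 83.5231
tree:
8.5831
12.3569 5.2884
16.4255 8.2879 2.6578
20.2959 12.3569 4.7279 0.8345
23.9777 16.4255 8.0800 1.7787 0.0000
27.4802 20.2959 12.3569 3.7910 0.0000 0.0000
30.8121 23.9777 16.4255 8.0800 0.0000 0.0000 0.0000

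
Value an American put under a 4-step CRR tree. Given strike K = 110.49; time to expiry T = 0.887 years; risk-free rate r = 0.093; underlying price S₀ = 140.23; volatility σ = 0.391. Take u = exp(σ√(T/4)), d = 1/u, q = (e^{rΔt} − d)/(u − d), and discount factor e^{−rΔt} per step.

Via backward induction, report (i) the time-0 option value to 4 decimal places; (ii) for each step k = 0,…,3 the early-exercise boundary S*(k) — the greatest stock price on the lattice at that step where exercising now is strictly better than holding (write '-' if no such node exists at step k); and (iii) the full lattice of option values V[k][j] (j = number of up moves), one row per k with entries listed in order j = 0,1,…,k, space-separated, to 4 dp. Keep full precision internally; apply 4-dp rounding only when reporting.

price = 5.5129
boundary = - - - 80.7142
tree:
5.5129
9.9459 1.4850
17.5090 3.0962 0.0000
29.7758 6.4552 0.0000 0.0000
43.3493 13.4583 0.0000 0.0000 0.0000

params: Δt=0.22175 u=1.20216 d=0.83183 q=0.51036 e^(-rΔt)=0.97959
t_4 payoffs: 43.3493 13.4583 0.0000 0.0000 0.0000
t_3: node(3,0) S=80.7142 payoff=29.7758 vs cont=27.5205 → 29.7758 [stop]  node(3,1) S=116.6480 payoff=0.0000 vs cont=6.4552 → 6.4552 [wait]  node(3,2) S=168.5795 payoff=0.0000 vs cont=0.0000 → 0.0000 [wait]  node(3,3) S=243.6307 payoff=0.0000 vs cont=0.0000 → 0.0000 [wait]  ⇒ S*(3)=80.7142
t_2: node(2,0) S=97.0317 payoff=13.4583 vs cont=17.5090 → 17.5090 [wait]  node(2,1) S=140.2300 payoff=0.0000 vs cont=3.0962 → 3.0962 [wait]  node(2,2) S=202.6601 payoff=0.0000 vs cont=0.0000 → 0.0000 [wait]  ⇒ S*(2)=-
t_1: node(1,0) S=116.6480 payoff=0.0000 vs cont=9.9459 → 9.9459 [wait]  node(1,1) S=168.5795 payoff=0.0000 vs cont=1.4850 → 1.4850 [wait]  ⇒ S*(1)=-
t_0: node(0,0) S=140.2300 payoff=0.0000 vs cont=5.5129 → 5.5129 [wait]  ⇒ S*(0)=-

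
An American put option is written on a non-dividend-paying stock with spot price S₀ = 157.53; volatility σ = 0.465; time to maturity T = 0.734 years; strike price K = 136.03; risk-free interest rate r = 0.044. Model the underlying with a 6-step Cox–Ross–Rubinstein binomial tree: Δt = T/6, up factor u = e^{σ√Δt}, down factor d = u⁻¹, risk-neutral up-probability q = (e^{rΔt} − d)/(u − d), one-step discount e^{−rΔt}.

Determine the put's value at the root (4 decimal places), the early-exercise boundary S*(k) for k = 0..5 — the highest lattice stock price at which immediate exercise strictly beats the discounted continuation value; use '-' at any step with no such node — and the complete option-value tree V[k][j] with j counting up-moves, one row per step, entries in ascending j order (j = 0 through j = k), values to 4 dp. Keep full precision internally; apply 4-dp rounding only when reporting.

params: Δt=0.12233 u=1.17661 d=0.84990 q=0.47595 e^(-rΔt)=0.99463
t_6 payoffs: 76.6605 53.8379 22.2420 0.0000 0.0000 0.0000 0.0000
t_5: node(5,0) S=69.8549 payoff=66.1751 vs cont=65.4449 → 66.1751 [stop]  node(5,1) S=96.7082 payoff=39.3218 vs cont=38.5916 → 39.3218 [stop]  node(5,2) S=133.8844 payoff=2.1456 vs cont=11.5933 → 11.5933 [wait]  node(5,3) S=185.3517 payoff=0.0000 vs cont=0.0000 → 0.0000 [wait]  node(5,4) S=256.6039 payoff=0.0000 vs cont=0.0000 → 0.0000 [wait]  node(5,5) S=355.2466 payoff=0.0000 vs cont=0.0000 → 0.0000 [wait]  ⇒ S*(5)=96.7082
t_4: node(4,0) S=82.1921 payoff=53.8379 vs cont=53.1077 → 53.8379 [stop]  node(4,1) S=113.7880 payoff=22.2420 vs cont=25.9842 → 25.9842 [wait]  node(4,2) S=157.5300 payoff=0.0000 vs cont=6.0429 → 6.0429 [wait]  node(4,3) S=218.0871 payoff=0.0000 vs cont=0.0000 → 0.0000 [wait]  node(4,4) S=301.9233 payoff=0.0000 vs cont=0.0000 → 0.0000 [wait]  ⇒ S*(4)=82.1921
t_3: node(3,0) S=96.7082 payoff=39.3218 vs cont=40.3631 → 40.3631 [wait]  node(3,1) S=133.8844 payoff=2.1456 vs cont=16.4046 → 16.4046 [wait]  node(3,2) S=185.3517 payoff=0.0000 vs cont=3.1498 → 3.1498 [wait]  node(3,3) S=256.6039 payoff=0.0000 vs cont=0.0000 → 0.0000 [wait]  ⇒ S*(3)=-
t_2: node(2,0) S=113.7880 payoff=22.2420 vs cont=28.8046 → 28.8046 [wait]  node(2,1) S=157.5300 payoff=0.0000 vs cont=10.0418 → 10.0418 [wait]  node(2,2) S=218.0871 payoff=0.0000 vs cont=1.6418 → 1.6418 [wait]  ⇒ S*(2)=-
t_1: node(1,0) S=133.8844 payoff=2.1456 vs cont=19.7678 → 19.7678 [wait]  node(1,1) S=185.3517 payoff=0.0000 vs cont=6.0114 → 6.0114 [wait]  ⇒ S*(1)=-
t_0: node(0,0) S=157.5300 payoff=0.0000 vs cont=13.1495 → 13.1495 [wait]  ⇒ S*(0)=-

price = 13.1495
boundary = - - - - 82.1921 96.7082
tree:
13.1495
19.7678 6.0114
28.8046 10.0418 1.6418
40.3631 16.4046 3.1498 0.0000
53.8379 25.9842 6.0429 0.0000 0.0000
66.1751 39.3218 11.5933 0.0000 0.0000 0.0000
76.6605 53.8379 22.2420 0.0000 0.0000 0.0000 0.0000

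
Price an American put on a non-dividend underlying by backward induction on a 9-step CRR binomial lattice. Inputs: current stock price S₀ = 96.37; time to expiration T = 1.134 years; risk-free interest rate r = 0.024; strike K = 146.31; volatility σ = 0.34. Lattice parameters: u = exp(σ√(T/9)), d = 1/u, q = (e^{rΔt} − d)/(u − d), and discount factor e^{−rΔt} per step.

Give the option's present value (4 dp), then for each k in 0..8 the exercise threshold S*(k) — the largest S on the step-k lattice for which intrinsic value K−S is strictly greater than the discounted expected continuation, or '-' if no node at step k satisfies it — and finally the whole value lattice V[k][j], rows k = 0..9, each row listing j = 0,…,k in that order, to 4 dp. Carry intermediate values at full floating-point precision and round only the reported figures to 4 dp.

price = 50.8459
boundary = - 85.4137 75.7031 85.4137 96.3700 85.4137 96.3700 108.7317 122.6790
tree:
50.8459
60.8963 40.3805
70.6069 50.3489 29.9375
79.2136 60.8963 39.3472 20.0283
86.8417 70.6069 49.9400 28.2277 11.3558
93.6027 79.2136 60.8963 38.3719 17.5196 4.8131
99.5949 86.8417 70.6069 49.9400 26.1997 8.3155 1.0850
104.9059 93.6027 79.2136 60.8963 37.5783 14.1542 2.1024 0.0000
109.6132 99.5949 86.8417 70.6069 49.9400 23.6310 4.0741 0.0000 0.0000
113.7852 104.9059 93.6027 79.2136 60.8963 37.5783 7.8946 0.0000 0.0000 0.0000

params: Δt=0.12600 u=1.12827 d=0.88631 q=0.48238 e^(-rΔt)=0.99698
t_9 payoffs: 113.7852 104.9059 93.6027 79.2136 60.8963 37.5783 7.8946 0.0000 0.0000 0.0000
t_8: node(8,0) S=36.6968 payoff=109.6132 vs cont=109.1714 → 109.6132 [stop]  node(8,1) S=46.7151 payoff=99.5949 vs cont=99.1532 → 99.5949 [stop]  node(8,2) S=59.4683 payoff=86.8417 vs cont=86.4000 → 86.8417 [stop]  node(8,3) S=75.7031 payoff=70.6069 vs cont=70.1651 → 70.6069 [stop]  node(8,4) S=96.3700 payoff=49.9400 vs cont=49.4982 → 49.9400 [stop]  node(8,5) S=122.6790 payoff=23.6310 vs cont=23.1892 → 23.6310 [stop]  node(8,6) S=156.1703 payoff=0.0000 vs cont=4.0741 → 4.0741 [wait]  node(8,7) S=198.8047 payoff=0.0000 vs cont=0.0000 → 0.0000 [wait]  node(8,8) S=253.0784 payoff=0.0000 vs cont=0.0000 → 0.0000 [wait]  ⇒ S*(8)=122.6790
t_7: node(7,0) S=41.4041 payoff=104.9059 vs cont=104.4642 → 104.9059 [stop]  node(7,1) S=52.7073 payoff=93.6027 vs cont=93.1609 → 93.6027 [stop]  node(7,2) S=67.0964 payoff=79.2136 vs cont=78.7718 → 79.2136 [stop]  node(7,3) S=85.4137 payoff=60.8963 vs cont=60.4545 → 60.8963 [stop]  node(7,4) S=108.7317 payoff=37.5783 vs cont=37.1366 → 37.5783 [stop]  node(7,5) S=138.4154 payoff=7.8946 vs cont=14.1542 → 14.1542 [wait]  node(7,6) S=176.2027 payoff=0.0000 vs cont=2.1024 → 2.1024 [wait]  node(7,7) S=224.3060 payoff=0.0000 vs cont=0.0000 → 0.0000 [wait]  ⇒ S*(7)=108.7317
t_6: node(6,0) S=46.7151 payoff=99.5949 vs cont=99.1532 → 99.5949 [stop]  node(6,1) S=59.4683 payoff=86.8417 vs cont=86.4000 → 86.8417 [stop]  node(6,2) S=75.7031 payoff=70.6069 vs cont=70.1651 → 70.6069 [stop]  node(6,3) S=96.3700 payoff=49.9400 vs cont=49.4982 → 49.9400 [stop]  node(6,4) S=122.6790 payoff=23.6310 vs cont=26.1997 → 26.1997 [wait]  node(6,5) S=156.1703 payoff=0.0000 vs cont=8.3155 → 8.3155 [wait]  node(6,6) S=198.8047 payoff=0.0000 vs cont=1.0850 → 1.0850 [wait]  ⇒ S*(6)=96.3700
t_5: node(5,0) S=52.7073 payoff=93.6027 vs cont=93.1609 → 93.6027 [stop]  node(5,1) S=67.0964 payoff=79.2136 vs cont=78.7718 → 79.2136 [stop]  node(5,2) S=85.4137 payoff=60.8963 vs cont=60.4545 → 60.8963 [stop]  node(5,3) S=108.7317 payoff=37.5783 vs cont=38.3719 → 38.3719 [wait]  node(5,4) S=138.4154 payoff=7.8946 vs cont=17.5196 → 17.5196 [wait]  node(5,5) S=176.2027 payoff=0.0000 vs cont=4.8131 → 4.8131 [wait]  ⇒ S*(5)=85.4137
t_4: node(4,0) S=59.4683 payoff=86.8417 vs cont=86.4000 → 86.8417 [stop]  node(4,1) S=75.7031 payoff=70.6069 vs cont=70.1651 → 70.6069 [stop]  node(4,2) S=96.3700 payoff=49.9400 vs cont=49.8799 → 49.9400 [stop]  node(4,3) S=122.6790 payoff=23.6310 vs cont=28.2277 → 28.2277 [wait]  node(4,4) S=156.1703 payoff=0.0000 vs cont=11.3558 → 11.3558 [wait]  ⇒ S*(4)=96.3700
t_3: node(3,0) S=67.0964 payoff=79.2136 vs cont=78.7718 → 79.2136 [stop]  node(3,1) S=85.4137 payoff=60.8963 vs cont=60.4545 → 60.8963 [stop]  node(3,2) S=108.7317 payoff=37.5783 vs cont=39.3472 → 39.3472 [wait]  node(3,3) S=138.4154 payoff=7.8946 vs cont=20.0283 → 20.0283 [wait]  ⇒ S*(3)=85.4137
t_2: node(2,0) S=75.7031 payoff=70.6069 vs cont=70.1651 → 70.6069 [stop]  node(2,1) S=96.3700 payoff=49.9400 vs cont=50.3489 → 50.3489 [wait]  node(2,2) S=122.6790 payoff=23.6310 vs cont=29.9375 → 29.9375 [wait]  ⇒ S*(2)=75.7031
t_1: node(1,0) S=85.4137 payoff=60.8963 vs cont=60.6511 → 60.8963 [stop]  node(1,1) S=108.7317 payoff=37.5783 vs cont=40.3805 → 40.3805 [wait]  ⇒ S*(1)=85.4137
t_0: node(0,0) S=96.3700 payoff=49.9400 vs cont=50.8459 → 50.8459 [wait]  ⇒ S*(0)=-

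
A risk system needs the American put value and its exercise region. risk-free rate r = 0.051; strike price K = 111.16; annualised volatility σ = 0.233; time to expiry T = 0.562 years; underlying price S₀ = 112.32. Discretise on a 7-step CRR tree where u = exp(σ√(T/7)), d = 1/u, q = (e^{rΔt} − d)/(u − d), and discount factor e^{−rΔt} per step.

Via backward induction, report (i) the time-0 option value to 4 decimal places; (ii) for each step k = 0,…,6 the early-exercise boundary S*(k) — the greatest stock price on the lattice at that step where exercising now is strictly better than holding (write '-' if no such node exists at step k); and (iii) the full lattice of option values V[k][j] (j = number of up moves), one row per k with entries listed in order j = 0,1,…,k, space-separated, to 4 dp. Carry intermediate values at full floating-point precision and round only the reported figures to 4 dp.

Δt=0.08029, u=1.06825, d=0.93611, q=0.51455, disc=e^(-rΔt)=0.99591
k=7 terminal: V=max(K-S,0) → 40.4058 30.4185 19.0216 6.0159 0.0000 0.0000 0.0000 0.0000
k=6: j=0 S=75.5831 intr=35.5769 cont=35.1227 V=35.5769[EX]; j=1 S=86.2519 intr=24.9081 cont=24.4539 V=24.9081[EX]; j=2 S=98.4267 intr=12.7333 cont=12.2791 V=12.7333[EX]; j=3 S=112.3200 intr=0.0000 cont=2.9085 V=2.9085[hold]; j=4 S=128.1744 intr=0.0000 cont=0.0000 V=0.0000[hold]; j=5 S=146.2667 intr=0.0000 cont=0.0000 V=0.0000[hold]; j=6 S=166.9128 intr=0.0000 cont=0.0000 V=0.0000[hold]  S*(6)=98.4267
k=5: j=0 S=80.7415 intr=30.4185 cont=29.9643 V=30.4185[EX]; j=1 S=92.1384 intr=19.0216 cont=18.5673 V=19.0216[EX]; j=2 S=105.1441 intr=6.0159 cont=7.6465 V=7.6465[hold]; j=3 S=119.9856 intr=0.0000 cont=1.4061 V=1.4061[hold]; j=4 S=136.9220 intr=0.0000 cont=0.0000 V=0.0000[hold]; j=5 S=156.2491 intr=0.0000 cont=0.0000 V=0.0000[hold]  S*(5)=92.1384
k=4: j=0 S=86.2519 intr=24.9081 cont=24.4539 V=24.9081[EX]; j=1 S=98.4267 intr=12.7333 cont=13.1147 V=13.1147[hold]; j=2 S=112.3200 intr=0.0000 cont=4.4174 V=4.4174[hold]; j=3 S=128.1744 intr=0.0000 cont=0.6798 V=0.6798[hold]; j=4 S=146.2667 intr=0.0000 cont=0.0000 V=0.0000[hold]  S*(4)=86.2519
k=3: j=0 S=92.1384 intr=19.0216 cont=18.7628 V=19.0216[EX]; j=1 S=105.1441 intr=6.0159 cont=8.6042 V=8.6042[hold]; j=2 S=119.9856 intr=0.0000 cont=2.4840 V=2.4840[hold]; j=3 S=136.9220 intr=0.0000 cont=0.3287 V=0.3287[hold]  S*(3)=92.1384
k=2: j=0 S=98.4267 intr=12.7333 cont=13.6055 V=13.6055[hold]; j=1 S=112.3200 intr=0.0000 cont=5.4328 V=5.4328[hold]; j=2 S=128.1744 intr=0.0000 cont=1.3694 V=1.3694[hold]  S*(2)=-
k=1: j=0 S=105.1441 intr=6.0159 cont=9.3618 V=9.3618[hold]; j=1 S=119.9856 intr=0.0000 cont=3.3283 V=3.3283[hold]  S*(1)=-
k=0: j=0 S=112.3200 intr=0.0000 cont=6.2317 V=6.2317[hold]  S*(0)=-

price = 6.2317
boundary = - - - 92.1384 86.2519 92.1384 98.4267
tree:
6.2317
9.3618 3.3283
13.6055 5.4328 1.3694
19.0216 8.6042 2.4840 0.3287
24.9081 13.1147 4.4174 0.6798 0.0000
30.4185 19.0216 7.6465 1.4061 0.0000 0.0000
35.5769 24.9081 12.7333 2.9085 0.0000 0.0000 0.0000
40.4058 30.4185 19.0216 6.0159 0.0000 0.0000 0.0000 0.0000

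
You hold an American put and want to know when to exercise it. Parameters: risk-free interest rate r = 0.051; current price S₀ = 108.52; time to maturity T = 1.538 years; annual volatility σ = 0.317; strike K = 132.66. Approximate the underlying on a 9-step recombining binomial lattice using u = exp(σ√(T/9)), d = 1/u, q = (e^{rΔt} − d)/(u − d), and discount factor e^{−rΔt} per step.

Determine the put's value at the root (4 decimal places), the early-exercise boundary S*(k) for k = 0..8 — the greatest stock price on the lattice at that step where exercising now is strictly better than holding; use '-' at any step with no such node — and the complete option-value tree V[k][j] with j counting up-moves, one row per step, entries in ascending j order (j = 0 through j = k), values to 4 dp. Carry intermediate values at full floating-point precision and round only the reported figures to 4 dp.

params: Δt=0.17089 u=1.14002 d=0.87718 q=0.50059 e^(-rΔt)=0.99132
t_9 payoffs: 99.2939 89.2960 76.3025 59.4155 37.4685 8.9453 0.0000 0.0000 0.0000 0.0000
t_8: node(8,0) S=38.0380 payoff=94.6220 vs cont=93.4709 → 94.6220 [stop]  node(8,1) S=49.4357 payoff=83.2243 vs cont=82.0732 → 83.2243 [stop]  node(8,2) S=64.2486 payoff=68.4114 vs cont=67.2603 → 68.4114 [stop]  node(8,3) S=83.5000 payoff=49.1600 vs cont=48.0088 → 49.1600 [stop]  node(8,4) S=108.5200 payoff=24.1400 vs cont=22.9888 → 24.1400 [stop]  node(8,5) S=141.0369 payoff=0.0000 vs cont=4.4286 → 4.4286 [wait]  node(8,6) S=183.2973 payoff=0.0000 vs cont=0.0000 → 0.0000 [wait]  node(8,7) S=238.2205 payoff=0.0000 vs cont=0.0000 → 0.0000 [wait]  node(8,8) S=309.6009 payoff=0.0000 vs cont=0.0000 → 0.0000 [wait]  ⇒ S*(8)=108.5200
t_7: node(7,0) S=43.3640 payoff=89.2960 vs cont=88.1449 → 89.2960 [stop]  node(7,1) S=56.3575 payoff=76.3025 vs cont=75.1513 → 76.3025 [stop]  node(7,2) S=73.2445 payoff=59.4155 vs cont=58.2643 → 59.4155 [stop]  node(7,3) S=95.1915 payoff=37.4685 vs cont=36.3173 → 37.4685 [stop]  node(7,4) S=123.7147 payoff=8.9453 vs cont=14.1488 → 14.1488 [wait]  node(7,5) S=160.7846 payoff=0.0000 vs cont=2.1925 → 2.1925 [wait]  node(7,6) S=208.9621 payoff=0.0000 vs cont=0.0000 → 0.0000 [wait]  node(7,7) S=271.5756 payoff=0.0000 vs cont=0.0000 → 0.0000 [wait]  ⇒ S*(7)=95.1915
t_6: node(6,0) S=49.4357 payoff=83.2243 vs cont=82.0732 → 83.2243 [stop]  node(6,1) S=64.2486 payoff=68.4114 vs cont=67.2603 → 68.4114 [stop]  node(6,2) S=83.5000 payoff=49.1600 vs cont=48.0088 → 49.1600 [stop]  node(6,3) S=108.5200 payoff=24.1400 vs cont=25.5711 → 25.5711 [wait]  node(6,4) S=141.0369 payoff=0.0000 vs cont=8.0928 → 8.0928 [wait]  node(6,5) S=183.2973 payoff=0.0000 vs cont=1.0855 → 1.0855 [wait]  node(6,6) S=238.2205 payoff=0.0000 vs cont=0.0000 → 0.0000 [wait]  ⇒ S*(6)=83.5000
t_5: node(5,0) S=56.3575 payoff=76.3025 vs cont=75.1513 → 76.3025 [stop]  node(5,1) S=73.2445 payoff=59.4155 vs cont=58.2643 → 59.4155 [stop]  node(5,2) S=95.1915 payoff=37.4685 vs cont=37.0275 → 37.4685 [stop]  node(5,3) S=123.7147 payoff=8.9453 vs cont=16.6757 → 16.6757 [wait]  node(5,4) S=160.7846 payoff=0.0000 vs cont=4.5452 → 4.5452 [wait]  node(5,5) S=208.9621 payoff=0.0000 vs cont=0.5374 → 0.5374 [wait]  ⇒ S*(5)=95.1915
t_4: node(4,0) S=64.2486 payoff=68.4114 vs cont=67.2603 → 68.4114 [stop]  node(4,1) S=83.5000 payoff=49.1600 vs cont=48.0088 → 49.1600 [stop]  node(4,2) S=108.5200 payoff=24.1400 vs cont=26.8250 → 26.8250 [wait]  node(4,3) S=141.0369 payoff=0.0000 vs cont=10.5113 → 10.5113 [wait]  node(4,4) S=183.2973 payoff=0.0000 vs cont=2.5169 → 2.5169 [wait]  ⇒ S*(4)=83.5000
t_3: node(3,0) S=73.2445 payoff=59.4155 vs cont=58.2643 → 59.4155 [stop]  node(3,1) S=95.1915 payoff=37.4685 vs cont=37.6498 → 37.6498 [wait]  node(3,2) S=123.7147 payoff=8.9453 vs cont=18.4966 → 18.4966 [wait]  node(3,3) S=160.7846 payoff=0.0000 vs cont=6.4529 → 6.4529 [wait]  ⇒ S*(3)=73.2445
t_2: node(2,0) S=83.5000 payoff=49.1600 vs cont=48.0988 → 49.1600 [stop]  node(2,1) S=108.5200 payoff=24.1400 vs cont=27.8184 → 27.8184 [wait]  node(2,2) S=141.0369 payoff=0.0000 vs cont=12.3595 → 12.3595 [wait]  ⇒ S*(2)=83.5000
t_1: node(1,0) S=95.1915 payoff=37.4685 vs cont=38.1427 → 38.1427 [wait]  node(1,1) S=123.7147 payoff=8.9453 vs cont=19.9056 → 19.9056 [wait]  ⇒ S*(1)=-
t_0: node(0,0) S=108.5200 payoff=24.1400 vs cont=28.7616 → 28.7616 [wait]  ⇒ S*(0)=-

price = 28.7616
boundary = - - 83.5000 73.2445 83.5000 95.1915 83.5000 95.1915 108.5200
tree:
28.7616
38.1427 19.9056
49.1600 27.8184 12.3595
59.4155 37.6498 18.4966 6.4529
68.4114 49.1600 26.8250 10.5113 2.5169
76.3025 59.4155 37.4685 16.6757 4.5452 0.5374
83.2243 68.4114 49.1600 25.5711 8.0928 1.0855 0.0000
89.2960 76.3025 59.4155 37.4685 14.1488 2.1925 0.0000 0.0000
94.6220 83.2243 68.4114 49.1600 24.1400 4.4286 0.0000 0.0000 0.0000
99.2939 89.2960 76.3025 59.4155 37.4685 8.9453 0.0000 0.0000 0.0000 0.0000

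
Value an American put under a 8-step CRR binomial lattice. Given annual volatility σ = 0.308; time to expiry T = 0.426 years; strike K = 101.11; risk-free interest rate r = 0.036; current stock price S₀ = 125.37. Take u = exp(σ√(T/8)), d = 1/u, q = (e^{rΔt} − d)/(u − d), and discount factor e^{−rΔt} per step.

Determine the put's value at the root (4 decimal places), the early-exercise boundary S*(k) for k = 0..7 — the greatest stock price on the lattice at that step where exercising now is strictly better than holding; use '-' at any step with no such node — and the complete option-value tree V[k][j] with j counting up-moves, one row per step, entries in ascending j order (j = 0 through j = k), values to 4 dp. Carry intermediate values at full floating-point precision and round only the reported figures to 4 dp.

price = 1.5171
boundary = - - - - - - 81.8449 87.8736
tree:
1.5171
2.4820 0.5416
3.9798 0.9679 0.1099
6.2278 1.7084 0.2184 0.0000
9.4565 2.9676 0.4340 0.0000 0.0000
13.8258 5.0485 0.8623 0.0000 0.0000 0.0000
19.2651 8.3463 1.7133 0.0000 0.0000 0.0000 0.0000
24.8803 13.2364 3.4042 0.0000 0.0000 0.0000 0.0000 0.0000
30.1102 19.2651 6.7636 0.0000 0.0000 0.0000 0.0000 0.0000 0.0000

Δt=0.05325, u=1.07366, d=0.93139, q=0.49573, disc=e^(-rΔt)=0.99808
k=8 terminal: V=max(K-S,0) → 30.1102 19.2651 6.7636 0.0000 0.0000 0.0000 0.0000 0.0000 0.0000
k=7: j=0 S=76.2297 intr=24.8803 cont=24.6866 V=24.8803[EX]; j=1 S=87.8736 intr=13.2364 cont=13.0427 V=13.2364[EX]; j=2 S=101.2961 intr=0.0000 cont=3.4042 V=3.4042[hold]; j=3 S=116.7687 intr=0.0000 cont=0.0000 V=0.0000[hold]; j=4 S=134.6048 intr=0.0000 cont=0.0000 V=0.0000[hold]; j=5 S=155.1653 intr=0.0000 cont=0.0000 V=0.0000[hold]; j=6 S=178.8664 intr=0.0000 cont=0.0000 V=0.0000[hold]; j=7 S=206.1877 intr=0.0000 cont=0.0000 V=0.0000[hold]  S*(7)=87.8736
k=6: j=0 S=81.8449 intr=19.2651 cont=19.0715 V=19.2651[EX]; j=1 S=94.3464 intr=6.7636 cont=8.3463 V=8.3463[hold]; j=2 S=108.7576 intr=0.0000 cont=1.7133 V=1.7133[hold]; j=3 S=125.3700 intr=0.0000 cont=0.0000 V=0.0000[hold]; j=4 S=144.5199 intr=0.0000 cont=0.0000 V=0.0000[hold]; j=5 S=166.5949 intr=0.0000 cont=0.0000 V=0.0000[hold]; j=6 S=192.0418 intr=0.0000 cont=0.0000 V=0.0000[hold]  S*(6)=81.8449
k=5: j=0 S=87.8736 intr=13.2364 cont=13.8258 V=13.8258[hold]; j=1 S=101.2961 intr=0.0000 cont=5.0485 V=5.0485[hold]; j=2 S=116.7687 intr=0.0000 cont=0.8623 V=0.8623[hold]; j=3 S=134.6048 intr=0.0000 cont=0.0000 V=0.0000[hold]; j=4 S=155.1653 intr=0.0000 cont=0.0000 V=0.0000[hold]; j=5 S=178.8664 intr=0.0000 cont=0.0000 V=0.0000[hold]  S*(5)=-
k=4: j=0 S=94.3464 intr=6.7636 cont=9.4565 V=9.4565[hold]; j=1 S=108.7576 intr=0.0000 cont=2.9676 V=2.9676[hold]; j=2 S=125.3700 intr=0.0000 cont=0.4340 V=0.4340[hold]; j=3 S=144.5199 intr=0.0000 cont=0.0000 V=0.0000[hold]; j=4 S=166.5949 intr=0.0000 cont=0.0000 V=0.0000[hold]  S*(4)=-
k=3: j=0 S=101.2961 intr=0.0000 cont=6.2278 V=6.2278[hold]; j=1 S=116.7687 intr=0.0000 cont=1.7084 V=1.7084[hold]; j=2 S=134.6048 intr=0.0000 cont=0.2184 V=0.2184[hold]; j=3 S=155.1653 intr=0.0000 cont=0.0000 V=0.0000[hold]  S*(3)=-
k=2: j=0 S=108.7576 intr=0.0000 cont=3.9798 V=3.9798[hold]; j=1 S=125.3700 intr=0.0000 cont=0.9679 V=0.9679[hold]; j=2 S=144.5199 intr=0.0000 cont=0.1099 V=0.1099[hold]  S*(2)=-
k=1: j=0 S=116.7687 intr=0.0000 cont=2.4820 V=2.4820[hold]; j=1 S=134.6048 intr=0.0000 cont=0.5416 V=0.5416[hold]  S*(1)=-
k=0: j=0 S=125.3700 intr=0.0000 cont=1.5171 V=1.5171[hold]  S*(0)=-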